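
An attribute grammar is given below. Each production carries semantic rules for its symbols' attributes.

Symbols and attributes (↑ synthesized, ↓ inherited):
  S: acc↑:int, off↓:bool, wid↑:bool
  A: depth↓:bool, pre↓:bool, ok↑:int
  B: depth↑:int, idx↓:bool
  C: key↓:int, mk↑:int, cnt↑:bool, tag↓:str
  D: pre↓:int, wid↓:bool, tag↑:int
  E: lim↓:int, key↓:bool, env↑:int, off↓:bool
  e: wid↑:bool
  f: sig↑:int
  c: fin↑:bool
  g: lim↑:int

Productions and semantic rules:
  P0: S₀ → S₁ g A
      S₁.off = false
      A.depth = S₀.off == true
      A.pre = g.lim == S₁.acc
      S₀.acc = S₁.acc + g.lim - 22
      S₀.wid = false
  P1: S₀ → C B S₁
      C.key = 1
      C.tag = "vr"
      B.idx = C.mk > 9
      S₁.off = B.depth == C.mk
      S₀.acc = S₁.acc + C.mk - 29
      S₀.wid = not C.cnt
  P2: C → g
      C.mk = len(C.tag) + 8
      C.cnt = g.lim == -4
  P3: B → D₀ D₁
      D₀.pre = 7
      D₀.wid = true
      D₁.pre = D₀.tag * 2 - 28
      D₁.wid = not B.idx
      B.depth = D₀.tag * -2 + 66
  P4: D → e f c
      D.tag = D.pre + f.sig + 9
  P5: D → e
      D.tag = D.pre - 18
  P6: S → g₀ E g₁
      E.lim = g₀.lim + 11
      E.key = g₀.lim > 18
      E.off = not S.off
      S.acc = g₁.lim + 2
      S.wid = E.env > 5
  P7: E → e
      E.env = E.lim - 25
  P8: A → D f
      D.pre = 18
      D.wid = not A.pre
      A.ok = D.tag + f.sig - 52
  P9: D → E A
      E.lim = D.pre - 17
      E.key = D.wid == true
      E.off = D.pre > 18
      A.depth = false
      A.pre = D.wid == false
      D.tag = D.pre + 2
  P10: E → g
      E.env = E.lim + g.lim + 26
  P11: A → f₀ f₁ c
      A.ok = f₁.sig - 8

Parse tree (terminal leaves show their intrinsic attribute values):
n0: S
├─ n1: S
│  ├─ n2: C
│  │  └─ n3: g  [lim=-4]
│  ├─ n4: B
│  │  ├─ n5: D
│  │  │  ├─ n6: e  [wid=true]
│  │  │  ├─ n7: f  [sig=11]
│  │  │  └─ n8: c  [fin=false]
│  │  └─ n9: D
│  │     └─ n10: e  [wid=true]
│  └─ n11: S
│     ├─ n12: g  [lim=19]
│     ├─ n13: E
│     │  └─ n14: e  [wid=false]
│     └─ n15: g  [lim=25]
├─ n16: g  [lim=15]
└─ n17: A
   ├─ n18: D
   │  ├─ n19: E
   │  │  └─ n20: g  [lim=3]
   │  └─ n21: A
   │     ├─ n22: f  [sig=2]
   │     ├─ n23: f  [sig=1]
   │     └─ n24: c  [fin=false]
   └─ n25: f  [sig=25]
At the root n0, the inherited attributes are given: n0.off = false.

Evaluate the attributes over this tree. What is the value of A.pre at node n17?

1. n0.off = false  [given at root]
2. n1.off = false  [false]
3. n2.key = 1  [1]
4. n2.tag = "vr"  ["vr"]
5. n3.lim = -4  [terminal]
6. n2.mk = 10  [len(C.tag) + 8]
7. n2.cnt = true  [g.lim == -4]
8. n4.idx = true  [C.mk > 9]
9. n5.pre = 7  [7]
10. n5.wid = true  [true]
11. n6.wid = true  [terminal]
12. n7.sig = 11  [terminal]
13. n8.fin = false  [terminal]
14. n5.tag = 27  [D.pre + f.sig + 9]
15. n9.pre = 26  [D₀.tag * 2 - 28]
16. n9.wid = false  [not B.idx]
17. n10.wid = true  [terminal]
18. n9.tag = 8  [D.pre - 18]
19. n4.depth = 12  [D₀.tag * -2 + 66]
20. n11.off = false  [B.depth == C.mk]
21. n12.lim = 19  [terminal]
22. n13.lim = 30  [g₀.lim + 11]
23. n13.key = true  [g₀.lim > 18]
24. n13.off = true  [not S.off]
25. n14.wid = false  [terminal]
26. n13.env = 5  [E.lim - 25]
27. n15.lim = 25  [terminal]
28. n11.acc = 27  [g₁.lim + 2]
29. n11.wid = false  [E.env > 5]
30. n1.acc = 8  [S₁.acc + C.mk - 29]
31. n1.wid = false  [not C.cnt]
32. n16.lim = 15  [terminal]
33. n17.depth = false  [S₀.off == true]
34. n17.pre = false  [g.lim == S₁.acc]
35. n18.pre = 18  [18]
36. n18.wid = true  [not A.pre]
37. n19.lim = 1  [D.pre - 17]
38. n19.key = true  [D.wid == true]
39. n19.off = false  [D.pre > 18]
40. n20.lim = 3  [terminal]
41. n19.env = 30  [E.lim + g.lim + 26]
42. n21.depth = false  [false]
43. n21.pre = false  [D.wid == false]
44. n22.sig = 2  [terminal]
45. n23.sig = 1  [terminal]
46. n24.fin = false  [terminal]
47. n21.ok = -7  [f₁.sig - 8]
48. n18.tag = 20  [D.pre + 2]
49. n25.sig = 25  [terminal]
50. n17.ok = -7  [D.tag + f.sig - 52]
51. n0.acc = 1  [S₁.acc + g.lim - 22]
52. n0.wid = false  [false]

false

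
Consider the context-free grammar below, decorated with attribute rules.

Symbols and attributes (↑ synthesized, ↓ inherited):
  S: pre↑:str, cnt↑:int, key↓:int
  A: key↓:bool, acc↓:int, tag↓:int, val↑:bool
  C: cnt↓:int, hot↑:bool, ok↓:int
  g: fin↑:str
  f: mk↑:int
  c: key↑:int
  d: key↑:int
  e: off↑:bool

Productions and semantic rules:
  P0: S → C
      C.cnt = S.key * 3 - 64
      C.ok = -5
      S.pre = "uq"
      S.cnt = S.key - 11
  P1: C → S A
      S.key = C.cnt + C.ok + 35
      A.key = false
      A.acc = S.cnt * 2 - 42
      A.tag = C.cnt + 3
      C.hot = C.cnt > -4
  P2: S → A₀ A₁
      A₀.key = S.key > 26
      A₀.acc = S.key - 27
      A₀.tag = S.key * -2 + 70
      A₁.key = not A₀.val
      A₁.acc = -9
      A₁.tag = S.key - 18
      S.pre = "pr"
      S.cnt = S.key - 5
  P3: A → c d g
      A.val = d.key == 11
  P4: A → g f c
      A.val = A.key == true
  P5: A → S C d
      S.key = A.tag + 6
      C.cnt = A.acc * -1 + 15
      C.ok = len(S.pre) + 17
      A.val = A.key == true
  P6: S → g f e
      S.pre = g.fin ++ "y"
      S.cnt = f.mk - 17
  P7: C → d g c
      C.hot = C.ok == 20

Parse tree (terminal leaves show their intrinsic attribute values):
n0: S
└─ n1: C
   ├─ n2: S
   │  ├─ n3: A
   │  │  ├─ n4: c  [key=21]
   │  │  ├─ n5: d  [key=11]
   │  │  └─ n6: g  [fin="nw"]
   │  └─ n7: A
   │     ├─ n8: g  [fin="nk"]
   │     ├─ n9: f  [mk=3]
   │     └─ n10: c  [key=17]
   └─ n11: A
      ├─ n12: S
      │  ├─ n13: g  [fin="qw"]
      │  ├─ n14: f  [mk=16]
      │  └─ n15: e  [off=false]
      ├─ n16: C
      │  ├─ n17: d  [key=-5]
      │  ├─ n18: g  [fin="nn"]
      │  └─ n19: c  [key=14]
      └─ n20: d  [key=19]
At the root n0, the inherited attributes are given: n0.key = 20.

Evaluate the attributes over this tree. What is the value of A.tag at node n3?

18

1. n0.key = 20  [given at root]
2. n1.cnt = -4  [S.key * 3 - 64]
3. n1.ok = -5  [-5]
4. n2.key = 26  [C.cnt + C.ok + 35]
5. n3.key = false  [S.key > 26]
6. n3.acc = -1  [S.key - 27]
7. n3.tag = 18  [S.key * -2 + 70]
8. n4.key = 21  [terminal]
9. n5.key = 11  [terminal]
10. n6.fin = "nw"  [terminal]
11. n3.val = true  [d.key == 11]
12. n7.key = false  [not A₀.val]
13. n7.acc = -9  [-9]
14. n7.tag = 8  [S.key - 18]
15. n8.fin = "nk"  [terminal]
16. n9.mk = 3  [terminal]
17. n10.key = 17  [terminal]
18. n7.val = false  [A.key == true]
19. n2.pre = "pr"  ["pr"]
20. n2.cnt = 21  [S.key - 5]
21. n11.key = false  [false]
22. n11.acc = 0  [S.cnt * 2 - 42]
23. n11.tag = -1  [C.cnt + 3]
24. n12.key = 5  [A.tag + 6]
25. n13.fin = "qw"  [terminal]
26. n14.mk = 16  [terminal]
27. n15.off = false  [terminal]
28. n12.pre = "qwy"  [g.fin ++ "y"]
29. n12.cnt = -1  [f.mk - 17]
30. n16.cnt = 15  [A.acc * -1 + 15]
31. n16.ok = 20  [len(S.pre) + 17]
32. n17.key = -5  [terminal]
33. n18.fin = "nn"  [terminal]
34. n19.key = 14  [terminal]
35. n16.hot = true  [C.ok == 20]
36. n20.key = 19  [terminal]
37. n11.val = false  [A.key == true]
38. n1.hot = false  [C.cnt > -4]
39. n0.pre = "uq"  ["uq"]
40. n0.cnt = 9  [S.key - 11]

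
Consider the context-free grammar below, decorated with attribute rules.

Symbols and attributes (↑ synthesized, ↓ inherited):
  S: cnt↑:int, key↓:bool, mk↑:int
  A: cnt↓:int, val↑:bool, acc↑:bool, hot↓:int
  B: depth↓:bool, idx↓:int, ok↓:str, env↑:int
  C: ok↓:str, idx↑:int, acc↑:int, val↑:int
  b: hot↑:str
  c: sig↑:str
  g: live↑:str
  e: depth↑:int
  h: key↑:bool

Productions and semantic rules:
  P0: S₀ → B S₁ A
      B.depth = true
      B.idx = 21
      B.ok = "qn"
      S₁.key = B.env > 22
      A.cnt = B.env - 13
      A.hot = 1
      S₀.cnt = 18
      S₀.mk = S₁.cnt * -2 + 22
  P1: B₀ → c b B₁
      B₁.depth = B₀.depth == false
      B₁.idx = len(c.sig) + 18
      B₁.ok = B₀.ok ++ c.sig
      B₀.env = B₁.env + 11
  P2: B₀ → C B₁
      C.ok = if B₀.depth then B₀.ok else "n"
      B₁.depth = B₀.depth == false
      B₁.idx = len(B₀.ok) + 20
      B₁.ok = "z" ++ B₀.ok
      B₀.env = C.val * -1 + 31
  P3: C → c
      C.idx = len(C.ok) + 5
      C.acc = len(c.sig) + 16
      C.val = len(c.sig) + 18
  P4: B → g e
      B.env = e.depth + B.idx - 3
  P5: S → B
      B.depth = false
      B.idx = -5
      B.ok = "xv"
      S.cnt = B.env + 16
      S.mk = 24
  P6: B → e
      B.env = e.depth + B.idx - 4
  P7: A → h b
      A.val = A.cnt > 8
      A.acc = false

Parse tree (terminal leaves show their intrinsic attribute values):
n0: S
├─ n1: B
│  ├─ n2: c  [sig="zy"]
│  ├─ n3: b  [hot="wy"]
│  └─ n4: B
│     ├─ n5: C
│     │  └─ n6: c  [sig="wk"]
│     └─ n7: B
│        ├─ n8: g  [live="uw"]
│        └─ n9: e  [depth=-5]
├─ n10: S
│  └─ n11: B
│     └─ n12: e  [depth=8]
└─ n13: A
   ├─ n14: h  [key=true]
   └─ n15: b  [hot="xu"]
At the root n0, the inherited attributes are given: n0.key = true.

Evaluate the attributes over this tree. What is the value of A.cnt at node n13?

9

1. n0.key = true  [given at root]
2. n1.depth = true  [true]
3. n1.idx = 21  [21]
4. n1.ok = "qn"  ["qn"]
5. n2.sig = "zy"  [terminal]
6. n3.hot = "wy"  [terminal]
7. n4.depth = false  [B₀.depth == false]
8. n4.idx = 20  [len(c.sig) + 18]
9. n4.ok = "qnzy"  [B₀.ok ++ c.sig]
10. n5.ok = "n"  [if B₀.depth then B₀.ok else "n"]
11. n6.sig = "wk"  [terminal]
12. n5.idx = 6  [len(C.ok) + 5]
13. n5.acc = 18  [len(c.sig) + 16]
14. n5.val = 20  [len(c.sig) + 18]
15. n7.depth = true  [B₀.depth == false]
16. n7.idx = 24  [len(B₀.ok) + 20]
17. n7.ok = "zqnzy"  ["z" ++ B₀.ok]
18. n8.live = "uw"  [terminal]
19. n9.depth = -5  [terminal]
20. n7.env = 16  [e.depth + B.idx - 3]
21. n4.env = 11  [C.val * -1 + 31]
22. n1.env = 22  [B₁.env + 11]
23. n10.key = false  [B.env > 22]
24. n11.depth = false  [false]
25. n11.idx = -5  [-5]
26. n11.ok = "xv"  ["xv"]
27. n12.depth = 8  [terminal]
28. n11.env = -1  [e.depth + B.idx - 4]
29. n10.cnt = 15  [B.env + 16]
30. n10.mk = 24  [24]
31. n13.cnt = 9  [B.env - 13]
32. n13.hot = 1  [1]
33. n14.key = true  [terminal]
34. n15.hot = "xu"  [terminal]
35. n13.val = true  [A.cnt > 8]
36. n13.acc = false  [false]
37. n0.cnt = 18  [18]
38. n0.mk = -8  [S₁.cnt * -2 + 22]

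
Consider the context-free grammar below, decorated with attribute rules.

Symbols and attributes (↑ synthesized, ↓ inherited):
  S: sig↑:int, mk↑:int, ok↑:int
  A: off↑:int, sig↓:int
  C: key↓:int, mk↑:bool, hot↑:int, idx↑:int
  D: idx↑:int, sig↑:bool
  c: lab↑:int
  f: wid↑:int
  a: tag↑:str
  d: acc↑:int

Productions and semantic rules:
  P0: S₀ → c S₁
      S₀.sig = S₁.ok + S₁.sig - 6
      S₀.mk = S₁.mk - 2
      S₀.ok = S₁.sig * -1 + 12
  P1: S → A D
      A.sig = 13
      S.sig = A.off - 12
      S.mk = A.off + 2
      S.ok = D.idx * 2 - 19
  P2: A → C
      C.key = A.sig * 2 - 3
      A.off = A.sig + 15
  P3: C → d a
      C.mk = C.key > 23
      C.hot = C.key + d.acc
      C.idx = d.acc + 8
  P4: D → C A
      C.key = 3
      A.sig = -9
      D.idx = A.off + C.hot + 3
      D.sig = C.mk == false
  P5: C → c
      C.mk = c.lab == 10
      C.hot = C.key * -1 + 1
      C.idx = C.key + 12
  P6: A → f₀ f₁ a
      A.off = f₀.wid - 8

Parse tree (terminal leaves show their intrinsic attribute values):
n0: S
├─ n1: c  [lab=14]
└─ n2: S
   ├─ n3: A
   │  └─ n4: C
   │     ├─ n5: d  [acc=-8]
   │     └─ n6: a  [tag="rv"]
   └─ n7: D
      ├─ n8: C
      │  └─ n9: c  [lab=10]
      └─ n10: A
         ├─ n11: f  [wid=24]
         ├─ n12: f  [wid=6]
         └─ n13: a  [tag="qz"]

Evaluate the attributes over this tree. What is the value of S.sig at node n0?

1. n1.lab = 14  [terminal]
2. n3.sig = 13  [13]
3. n4.key = 23  [A.sig * 2 - 3]
4. n5.acc = -8  [terminal]
5. n6.tag = "rv"  [terminal]
6. n4.mk = false  [C.key > 23]
7. n4.hot = 15  [C.key + d.acc]
8. n4.idx = 0  [d.acc + 8]
9. n3.off = 28  [A.sig + 15]
10. n8.key = 3  [3]
11. n9.lab = 10  [terminal]
12. n8.mk = true  [c.lab == 10]
13. n8.hot = -2  [C.key * -1 + 1]
14. n8.idx = 15  [C.key + 12]
15. n10.sig = -9  [-9]
16. n11.wid = 24  [terminal]
17. n12.wid = 6  [terminal]
18. n13.tag = "qz"  [terminal]
19. n10.off = 16  [f₀.wid - 8]
20. n7.idx = 17  [A.off + C.hot + 3]
21. n7.sig = false  [C.mk == false]
22. n2.sig = 16  [A.off - 12]
23. n2.mk = 30  [A.off + 2]
24. n2.ok = 15  [D.idx * 2 - 19]
25. n0.sig = 25  [S₁.ok + S₁.sig - 6]
26. n0.mk = 28  [S₁.mk - 2]
27. n0.ok = -4  [S₁.sig * -1 + 12]

25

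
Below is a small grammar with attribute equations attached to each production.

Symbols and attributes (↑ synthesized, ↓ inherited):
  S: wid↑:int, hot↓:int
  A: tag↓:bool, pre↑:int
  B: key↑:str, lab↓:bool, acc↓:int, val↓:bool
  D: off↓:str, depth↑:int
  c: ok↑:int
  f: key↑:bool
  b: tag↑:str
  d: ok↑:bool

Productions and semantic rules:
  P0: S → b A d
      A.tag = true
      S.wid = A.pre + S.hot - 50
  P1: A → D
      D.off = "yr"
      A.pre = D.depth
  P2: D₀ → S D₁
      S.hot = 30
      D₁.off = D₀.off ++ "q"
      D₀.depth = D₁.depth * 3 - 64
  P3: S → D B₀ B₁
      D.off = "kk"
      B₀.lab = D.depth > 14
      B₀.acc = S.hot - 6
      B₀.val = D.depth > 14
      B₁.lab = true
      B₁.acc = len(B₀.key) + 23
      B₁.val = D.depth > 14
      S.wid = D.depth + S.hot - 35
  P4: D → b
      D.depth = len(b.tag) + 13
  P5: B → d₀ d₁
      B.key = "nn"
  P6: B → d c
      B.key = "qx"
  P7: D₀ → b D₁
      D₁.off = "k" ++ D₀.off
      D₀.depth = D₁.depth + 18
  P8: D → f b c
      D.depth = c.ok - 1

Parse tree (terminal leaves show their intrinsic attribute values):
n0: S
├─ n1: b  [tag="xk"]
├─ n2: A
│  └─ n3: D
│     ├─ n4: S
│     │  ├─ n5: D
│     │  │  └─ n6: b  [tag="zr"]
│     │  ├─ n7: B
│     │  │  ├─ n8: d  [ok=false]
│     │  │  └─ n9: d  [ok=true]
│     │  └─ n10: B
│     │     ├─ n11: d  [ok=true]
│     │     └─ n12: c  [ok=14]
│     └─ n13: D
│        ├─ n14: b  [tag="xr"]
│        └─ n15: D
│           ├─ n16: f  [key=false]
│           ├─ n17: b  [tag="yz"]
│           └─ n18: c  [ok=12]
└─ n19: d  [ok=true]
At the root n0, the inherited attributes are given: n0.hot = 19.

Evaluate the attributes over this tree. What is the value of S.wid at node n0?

1. n0.hot = 19  [given at root]
2. n1.tag = "xk"  [terminal]
3. n2.tag = true  [true]
4. n3.off = "yr"  ["yr"]
5. n4.hot = 30  [30]
6. n5.off = "kk"  ["kk"]
7. n6.tag = "zr"  [terminal]
8. n5.depth = 15  [len(b.tag) + 13]
9. n7.lab = true  [D.depth > 14]
10. n7.acc = 24  [S.hot - 6]
11. n7.val = true  [D.depth > 14]
12. n8.ok = false  [terminal]
13. n9.ok = true  [terminal]
14. n7.key = "nn"  ["nn"]
15. n10.lab = true  [true]
16. n10.acc = 25  [len(B₀.key) + 23]
17. n10.val = true  [D.depth > 14]
18. n11.ok = true  [terminal]
19. n12.ok = 14  [terminal]
20. n10.key = "qx"  ["qx"]
21. n4.wid = 10  [D.depth + S.hot - 35]
22. n13.off = "yrq"  [D₀.off ++ "q"]
23. n14.tag = "xr"  [terminal]
24. n15.off = "kyrq"  ["k" ++ D₀.off]
25. n16.key = false  [terminal]
26. n17.tag = "yz"  [terminal]
27. n18.ok = 12  [terminal]
28. n15.depth = 11  [c.ok - 1]
29. n13.depth = 29  [D₁.depth + 18]
30. n3.depth = 23  [D₁.depth * 3 - 64]
31. n2.pre = 23  [D.depth]
32. n19.ok = true  [terminal]
33. n0.wid = -8  [A.pre + S.hot - 50]

-8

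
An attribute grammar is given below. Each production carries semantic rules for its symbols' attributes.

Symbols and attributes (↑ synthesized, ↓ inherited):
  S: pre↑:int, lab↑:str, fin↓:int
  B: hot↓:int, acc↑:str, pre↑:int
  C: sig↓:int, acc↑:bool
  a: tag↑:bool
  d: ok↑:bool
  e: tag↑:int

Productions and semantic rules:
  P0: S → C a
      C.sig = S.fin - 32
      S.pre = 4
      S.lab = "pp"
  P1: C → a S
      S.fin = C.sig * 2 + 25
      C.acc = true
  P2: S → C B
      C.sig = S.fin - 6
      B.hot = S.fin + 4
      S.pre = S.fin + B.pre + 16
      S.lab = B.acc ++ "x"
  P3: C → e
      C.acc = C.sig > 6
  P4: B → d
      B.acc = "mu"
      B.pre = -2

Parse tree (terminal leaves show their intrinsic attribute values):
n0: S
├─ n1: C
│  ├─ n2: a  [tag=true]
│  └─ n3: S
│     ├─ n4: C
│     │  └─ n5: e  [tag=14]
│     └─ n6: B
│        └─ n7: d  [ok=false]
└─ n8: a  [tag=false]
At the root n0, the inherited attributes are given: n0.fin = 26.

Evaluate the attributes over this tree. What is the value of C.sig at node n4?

1. n0.fin = 26  [given at root]
2. n1.sig = -6  [S.fin - 32]
3. n2.tag = true  [terminal]
4. n3.fin = 13  [C.sig * 2 + 25]
5. n4.sig = 7  [S.fin - 6]
6. n5.tag = 14  [terminal]
7. n4.acc = true  [C.sig > 6]
8. n6.hot = 17  [S.fin + 4]
9. n7.ok = false  [terminal]
10. n6.acc = "mu"  ["mu"]
11. n6.pre = -2  [-2]
12. n3.pre = 27  [S.fin + B.pre + 16]
13. n3.lab = "mux"  [B.acc ++ "x"]
14. n1.acc = true  [true]
15. n8.tag = false  [terminal]
16. n0.pre = 4  [4]
17. n0.lab = "pp"  ["pp"]

7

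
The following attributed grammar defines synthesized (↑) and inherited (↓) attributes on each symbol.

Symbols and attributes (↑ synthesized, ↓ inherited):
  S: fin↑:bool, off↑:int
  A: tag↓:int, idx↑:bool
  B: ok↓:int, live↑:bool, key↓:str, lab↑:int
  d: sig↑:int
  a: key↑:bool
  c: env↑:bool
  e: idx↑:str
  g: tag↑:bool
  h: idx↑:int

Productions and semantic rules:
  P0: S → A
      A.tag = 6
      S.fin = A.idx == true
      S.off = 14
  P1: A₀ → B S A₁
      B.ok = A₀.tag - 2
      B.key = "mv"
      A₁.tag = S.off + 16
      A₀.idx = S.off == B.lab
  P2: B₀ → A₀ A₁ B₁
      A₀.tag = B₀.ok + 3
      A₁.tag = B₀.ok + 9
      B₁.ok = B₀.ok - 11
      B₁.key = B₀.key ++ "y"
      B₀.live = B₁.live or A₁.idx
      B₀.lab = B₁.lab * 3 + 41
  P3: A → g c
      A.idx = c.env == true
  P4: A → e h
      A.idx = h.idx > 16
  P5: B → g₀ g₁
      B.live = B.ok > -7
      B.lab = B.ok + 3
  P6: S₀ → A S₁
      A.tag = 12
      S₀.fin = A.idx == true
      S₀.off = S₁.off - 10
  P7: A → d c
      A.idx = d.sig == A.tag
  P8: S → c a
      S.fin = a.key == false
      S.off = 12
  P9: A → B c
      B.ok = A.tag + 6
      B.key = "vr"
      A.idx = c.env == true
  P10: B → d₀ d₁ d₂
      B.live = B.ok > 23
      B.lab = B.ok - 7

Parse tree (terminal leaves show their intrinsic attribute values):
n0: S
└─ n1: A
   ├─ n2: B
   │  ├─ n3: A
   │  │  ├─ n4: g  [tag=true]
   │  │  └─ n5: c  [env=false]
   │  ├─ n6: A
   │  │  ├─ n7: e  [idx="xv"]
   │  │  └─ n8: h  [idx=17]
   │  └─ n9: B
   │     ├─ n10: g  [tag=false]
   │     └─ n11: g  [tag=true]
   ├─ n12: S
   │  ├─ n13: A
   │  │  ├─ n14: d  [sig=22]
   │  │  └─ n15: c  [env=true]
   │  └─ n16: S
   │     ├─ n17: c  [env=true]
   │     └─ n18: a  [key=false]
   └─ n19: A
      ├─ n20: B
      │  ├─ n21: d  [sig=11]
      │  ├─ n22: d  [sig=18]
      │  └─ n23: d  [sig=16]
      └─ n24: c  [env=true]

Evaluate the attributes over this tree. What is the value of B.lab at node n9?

-4

1. n1.tag = 6  [6]
2. n2.ok = 4  [A₀.tag - 2]
3. n2.key = "mv"  ["mv"]
4. n3.tag = 7  [B₀.ok + 3]
5. n4.tag = true  [terminal]
6. n5.env = false  [terminal]
7. n3.idx = false  [c.env == true]
8. n6.tag = 13  [B₀.ok + 9]
9. n7.idx = "xv"  [terminal]
10. n8.idx = 17  [terminal]
11. n6.idx = true  [h.idx > 16]
12. n9.ok = -7  [B₀.ok - 11]
13. n9.key = "mvy"  [B₀.key ++ "y"]
14. n10.tag = false  [terminal]
15. n11.tag = true  [terminal]
16. n9.live = false  [B.ok > -7]
17. n9.lab = -4  [B.ok + 3]
18. n2.live = true  [B₁.live or A₁.idx]
19. n2.lab = 29  [B₁.lab * 3 + 41]
20. n13.tag = 12  [12]
21. n14.sig = 22  [terminal]
22. n15.env = true  [terminal]
23. n13.idx = false  [d.sig == A.tag]
24. n17.env = true  [terminal]
25. n18.key = false  [terminal]
26. n16.fin = true  [a.key == false]
27. n16.off = 12  [12]
28. n12.fin = false  [A.idx == true]
29. n12.off = 2  [S₁.off - 10]
30. n19.tag = 18  [S.off + 16]
31. n20.ok = 24  [A.tag + 6]
32. n20.key = "vr"  ["vr"]
33. n21.sig = 11  [terminal]
34. n22.sig = 18  [terminal]
35. n23.sig = 16  [terminal]
36. n20.live = true  [B.ok > 23]
37. n20.lab = 17  [B.ok - 7]
38. n24.env = true  [terminal]
39. n19.idx = true  [c.env == true]
40. n1.idx = false  [S.off == B.lab]
41. n0.fin = false  [A.idx == true]
42. n0.off = 14  [14]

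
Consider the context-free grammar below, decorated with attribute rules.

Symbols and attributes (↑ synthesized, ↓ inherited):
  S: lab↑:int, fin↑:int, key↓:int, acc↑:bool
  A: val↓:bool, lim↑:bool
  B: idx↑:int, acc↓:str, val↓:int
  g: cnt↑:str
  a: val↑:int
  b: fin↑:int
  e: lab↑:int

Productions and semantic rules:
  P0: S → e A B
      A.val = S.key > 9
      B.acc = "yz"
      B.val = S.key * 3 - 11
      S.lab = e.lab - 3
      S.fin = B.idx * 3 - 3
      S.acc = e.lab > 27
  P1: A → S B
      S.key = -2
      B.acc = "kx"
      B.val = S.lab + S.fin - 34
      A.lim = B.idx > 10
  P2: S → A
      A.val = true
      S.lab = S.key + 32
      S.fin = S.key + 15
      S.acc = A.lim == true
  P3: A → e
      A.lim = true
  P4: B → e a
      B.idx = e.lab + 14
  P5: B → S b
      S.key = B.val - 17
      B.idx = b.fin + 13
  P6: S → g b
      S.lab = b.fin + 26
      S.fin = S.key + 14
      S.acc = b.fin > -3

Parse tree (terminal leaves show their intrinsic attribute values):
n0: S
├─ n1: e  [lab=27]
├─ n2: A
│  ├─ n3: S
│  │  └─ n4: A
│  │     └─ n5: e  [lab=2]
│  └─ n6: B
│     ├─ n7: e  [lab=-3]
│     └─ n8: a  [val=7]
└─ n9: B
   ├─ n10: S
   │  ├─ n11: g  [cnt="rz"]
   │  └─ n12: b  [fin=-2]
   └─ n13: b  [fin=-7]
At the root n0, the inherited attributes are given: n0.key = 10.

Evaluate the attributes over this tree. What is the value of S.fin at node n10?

1. n0.key = 10  [given at root]
2. n1.lab = 27  [terminal]
3. n2.val = true  [S.key > 9]
4. n3.key = -2  [-2]
5. n4.val = true  [true]
6. n5.lab = 2  [terminal]
7. n4.lim = true  [true]
8. n3.lab = 30  [S.key + 32]
9. n3.fin = 13  [S.key + 15]
10. n3.acc = true  [A.lim == true]
11. n6.acc = "kx"  ["kx"]
12. n6.val = 9  [S.lab + S.fin - 34]
13. n7.lab = -3  [terminal]
14. n8.val = 7  [terminal]
15. n6.idx = 11  [e.lab + 14]
16. n2.lim = true  [B.idx > 10]
17. n9.acc = "yz"  ["yz"]
18. n9.val = 19  [S.key * 3 - 11]
19. n10.key = 2  [B.val - 17]
20. n11.cnt = "rz"  [terminal]
21. n12.fin = -2  [terminal]
22. n10.lab = 24  [b.fin + 26]
23. n10.fin = 16  [S.key + 14]
24. n10.acc = true  [b.fin > -3]
25. n13.fin = -7  [terminal]
26. n9.idx = 6  [b.fin + 13]
27. n0.lab = 24  [e.lab - 3]
28. n0.fin = 15  [B.idx * 3 - 3]
29. n0.acc = false  [e.lab > 27]

16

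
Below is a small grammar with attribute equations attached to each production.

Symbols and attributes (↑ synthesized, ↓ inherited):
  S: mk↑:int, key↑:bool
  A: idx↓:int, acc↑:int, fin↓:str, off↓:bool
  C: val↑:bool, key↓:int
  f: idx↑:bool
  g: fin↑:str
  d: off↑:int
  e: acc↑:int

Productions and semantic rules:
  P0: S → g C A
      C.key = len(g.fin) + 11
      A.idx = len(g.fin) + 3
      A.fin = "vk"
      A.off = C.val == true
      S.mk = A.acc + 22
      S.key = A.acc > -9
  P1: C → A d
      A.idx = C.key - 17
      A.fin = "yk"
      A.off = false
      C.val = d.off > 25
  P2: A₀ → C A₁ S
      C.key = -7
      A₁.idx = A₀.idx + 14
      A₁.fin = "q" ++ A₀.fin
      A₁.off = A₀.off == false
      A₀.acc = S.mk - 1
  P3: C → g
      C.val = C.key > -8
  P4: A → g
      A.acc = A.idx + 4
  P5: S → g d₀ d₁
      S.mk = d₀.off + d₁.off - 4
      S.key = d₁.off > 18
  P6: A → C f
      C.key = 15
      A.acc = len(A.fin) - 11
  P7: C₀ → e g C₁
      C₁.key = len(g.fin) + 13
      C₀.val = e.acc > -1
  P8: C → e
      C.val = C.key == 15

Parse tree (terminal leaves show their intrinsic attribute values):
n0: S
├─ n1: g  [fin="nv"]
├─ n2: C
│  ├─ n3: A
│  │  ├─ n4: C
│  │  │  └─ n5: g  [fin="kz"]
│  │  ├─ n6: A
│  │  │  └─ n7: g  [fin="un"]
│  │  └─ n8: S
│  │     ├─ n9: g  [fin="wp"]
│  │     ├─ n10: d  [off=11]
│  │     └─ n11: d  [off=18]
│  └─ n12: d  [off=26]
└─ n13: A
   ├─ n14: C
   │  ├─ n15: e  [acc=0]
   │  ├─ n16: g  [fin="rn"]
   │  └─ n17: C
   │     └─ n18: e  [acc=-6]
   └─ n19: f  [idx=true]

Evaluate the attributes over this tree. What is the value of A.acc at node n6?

1. n1.fin = "nv"  [terminal]
2. n2.key = 13  [len(g.fin) + 11]
3. n3.idx = -4  [C.key - 17]
4. n3.fin = "yk"  ["yk"]
5. n3.off = false  [false]
6. n4.key = -7  [-7]
7. n5.fin = "kz"  [terminal]
8. n4.val = true  [C.key > -8]
9. n6.idx = 10  [A₀.idx + 14]
10. n6.fin = "qyk"  ["q" ++ A₀.fin]
11. n6.off = true  [A₀.off == false]
12. n7.fin = "un"  [terminal]
13. n6.acc = 14  [A.idx + 4]
14. n9.fin = "wp"  [terminal]
15. n10.off = 11  [terminal]
16. n11.off = 18  [terminal]
17. n8.mk = 25  [d₀.off + d₁.off - 4]
18. n8.key = false  [d₁.off > 18]
19. n3.acc = 24  [S.mk - 1]
20. n12.off = 26  [terminal]
21. n2.val = true  [d.off > 25]
22. n13.idx = 5  [len(g.fin) + 3]
23. n13.fin = "vk"  ["vk"]
24. n13.off = true  [C.val == true]
25. n14.key = 15  [15]
26. n15.acc = 0  [terminal]
27. n16.fin = "rn"  [terminal]
28. n17.key = 15  [len(g.fin) + 13]
29. n18.acc = -6  [terminal]
30. n17.val = true  [C.key == 15]
31. n14.val = true  [e.acc > -1]
32. n19.idx = true  [terminal]
33. n13.acc = -9  [len(A.fin) - 11]
34. n0.mk = 13  [A.acc + 22]
35. n0.key = false  [A.acc > -9]

14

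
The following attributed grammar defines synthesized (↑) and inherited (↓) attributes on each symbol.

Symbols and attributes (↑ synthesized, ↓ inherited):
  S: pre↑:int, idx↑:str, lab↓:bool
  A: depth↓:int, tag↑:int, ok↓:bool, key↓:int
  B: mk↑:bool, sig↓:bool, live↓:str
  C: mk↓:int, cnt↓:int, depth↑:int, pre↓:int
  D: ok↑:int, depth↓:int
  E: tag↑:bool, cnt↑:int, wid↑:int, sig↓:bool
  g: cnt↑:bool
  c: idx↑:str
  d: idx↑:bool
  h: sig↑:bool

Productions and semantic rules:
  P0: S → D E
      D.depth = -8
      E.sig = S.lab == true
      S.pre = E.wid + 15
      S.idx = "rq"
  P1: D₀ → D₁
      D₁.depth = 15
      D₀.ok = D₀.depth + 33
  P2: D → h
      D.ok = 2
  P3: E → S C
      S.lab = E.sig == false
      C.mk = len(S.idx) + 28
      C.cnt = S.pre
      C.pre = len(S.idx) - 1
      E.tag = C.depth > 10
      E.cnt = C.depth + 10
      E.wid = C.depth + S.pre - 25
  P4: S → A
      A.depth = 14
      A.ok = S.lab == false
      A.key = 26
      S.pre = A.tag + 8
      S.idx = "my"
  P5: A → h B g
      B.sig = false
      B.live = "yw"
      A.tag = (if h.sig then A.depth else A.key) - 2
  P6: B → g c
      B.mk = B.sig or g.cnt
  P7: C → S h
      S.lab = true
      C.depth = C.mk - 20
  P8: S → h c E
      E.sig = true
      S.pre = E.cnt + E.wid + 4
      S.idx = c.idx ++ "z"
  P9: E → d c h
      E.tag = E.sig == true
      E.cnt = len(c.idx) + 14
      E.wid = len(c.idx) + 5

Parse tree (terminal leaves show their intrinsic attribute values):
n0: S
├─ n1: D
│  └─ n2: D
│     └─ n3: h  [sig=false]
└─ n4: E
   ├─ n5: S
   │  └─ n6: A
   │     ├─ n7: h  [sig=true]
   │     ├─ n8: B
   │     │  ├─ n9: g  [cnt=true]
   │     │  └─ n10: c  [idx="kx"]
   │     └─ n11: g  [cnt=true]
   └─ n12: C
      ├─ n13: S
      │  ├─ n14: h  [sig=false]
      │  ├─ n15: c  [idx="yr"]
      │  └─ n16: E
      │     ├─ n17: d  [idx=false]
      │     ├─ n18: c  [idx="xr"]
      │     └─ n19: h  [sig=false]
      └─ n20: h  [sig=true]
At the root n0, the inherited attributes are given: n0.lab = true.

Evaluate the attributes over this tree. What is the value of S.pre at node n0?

1. n0.lab = true  [given at root]
2. n1.depth = -8  [-8]
3. n2.depth = 15  [15]
4. n3.sig = false  [terminal]
5. n2.ok = 2  [2]
6. n1.ok = 25  [D₀.depth + 33]
7. n4.sig = true  [S.lab == true]
8. n5.lab = false  [E.sig == false]
9. n6.depth = 14  [14]
10. n6.ok = true  [S.lab == false]
11. n6.key = 26  [26]
12. n7.sig = true  [terminal]
13. n8.sig = false  [false]
14. n8.live = "yw"  ["yw"]
15. n9.cnt = true  [terminal]
16. n10.idx = "kx"  [terminal]
17. n8.mk = true  [B.sig or g.cnt]
18. n11.cnt = true  [terminal]
19. n6.tag = 12  [(if h.sig then A.depth else A.key) - 2]
20. n5.pre = 20  [A.tag + 8]
21. n5.idx = "my"  ["my"]
22. n12.mk = 30  [len(S.idx) + 28]
23. n12.cnt = 20  [S.pre]
24. n12.pre = 1  [len(S.idx) - 1]
25. n13.lab = true  [true]
26. n14.sig = false  [terminal]
27. n15.idx = "yr"  [terminal]
28. n16.sig = true  [true]
29. n17.idx = false  [terminal]
30. n18.idx = "xr"  [terminal]
31. n19.sig = false  [terminal]
32. n16.tag = true  [E.sig == true]
33. n16.cnt = 16  [len(c.idx) + 14]
34. n16.wid = 7  [len(c.idx) + 5]
35. n13.pre = 27  [E.cnt + E.wid + 4]
36. n13.idx = "yrz"  [c.idx ++ "z"]
37. n20.sig = true  [terminal]
38. n12.depth = 10  [C.mk - 20]
39. n4.tag = false  [C.depth > 10]
40. n4.cnt = 20  [C.depth + 10]
41. n4.wid = 5  [C.depth + S.pre - 25]
42. n0.pre = 20  [E.wid + 15]
43. n0.idx = "rq"  ["rq"]

20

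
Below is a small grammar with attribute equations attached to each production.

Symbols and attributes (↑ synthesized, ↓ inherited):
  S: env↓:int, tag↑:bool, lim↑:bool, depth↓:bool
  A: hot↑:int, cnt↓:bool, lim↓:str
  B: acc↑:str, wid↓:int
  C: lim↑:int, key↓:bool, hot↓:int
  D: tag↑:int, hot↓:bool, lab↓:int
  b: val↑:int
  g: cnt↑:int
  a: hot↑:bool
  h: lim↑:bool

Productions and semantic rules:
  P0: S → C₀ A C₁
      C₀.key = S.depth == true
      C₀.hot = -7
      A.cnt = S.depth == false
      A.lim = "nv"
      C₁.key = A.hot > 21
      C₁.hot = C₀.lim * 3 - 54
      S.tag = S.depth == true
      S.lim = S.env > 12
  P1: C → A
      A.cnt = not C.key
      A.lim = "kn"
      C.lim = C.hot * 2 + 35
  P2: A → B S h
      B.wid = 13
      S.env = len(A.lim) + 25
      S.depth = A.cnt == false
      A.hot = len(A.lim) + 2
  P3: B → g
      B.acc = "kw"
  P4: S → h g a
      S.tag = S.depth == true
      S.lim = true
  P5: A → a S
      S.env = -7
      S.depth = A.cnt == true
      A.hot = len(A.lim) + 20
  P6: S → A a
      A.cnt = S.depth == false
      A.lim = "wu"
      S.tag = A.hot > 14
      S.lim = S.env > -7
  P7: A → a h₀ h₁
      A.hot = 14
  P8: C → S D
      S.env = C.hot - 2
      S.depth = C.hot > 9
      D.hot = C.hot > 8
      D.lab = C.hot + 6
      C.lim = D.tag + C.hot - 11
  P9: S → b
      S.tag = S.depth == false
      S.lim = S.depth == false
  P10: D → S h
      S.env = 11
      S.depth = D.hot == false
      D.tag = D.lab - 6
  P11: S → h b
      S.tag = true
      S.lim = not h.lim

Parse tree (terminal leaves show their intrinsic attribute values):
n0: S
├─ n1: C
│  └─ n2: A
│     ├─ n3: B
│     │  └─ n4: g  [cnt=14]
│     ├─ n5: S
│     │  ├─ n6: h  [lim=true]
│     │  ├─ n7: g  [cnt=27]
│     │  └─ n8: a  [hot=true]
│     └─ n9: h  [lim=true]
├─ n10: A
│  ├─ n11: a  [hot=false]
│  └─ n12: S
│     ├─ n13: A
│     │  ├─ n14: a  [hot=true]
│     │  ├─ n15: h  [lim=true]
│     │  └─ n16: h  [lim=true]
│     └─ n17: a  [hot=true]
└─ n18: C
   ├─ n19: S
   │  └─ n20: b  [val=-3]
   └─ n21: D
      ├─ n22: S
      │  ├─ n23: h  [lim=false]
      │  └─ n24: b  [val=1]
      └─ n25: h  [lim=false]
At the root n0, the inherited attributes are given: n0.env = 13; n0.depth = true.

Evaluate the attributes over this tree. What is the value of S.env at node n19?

1. n0.env = 13  [given at root]
2. n0.depth = true  [given at root]
3. n1.key = true  [S.depth == true]
4. n1.hot = -7  [-7]
5. n2.cnt = false  [not C.key]
6. n2.lim = "kn"  ["kn"]
7. n3.wid = 13  [13]
8. n4.cnt = 14  [terminal]
9. n3.acc = "kw"  ["kw"]
10. n5.env = 27  [len(A.lim) + 25]
11. n5.depth = true  [A.cnt == false]
12. n6.lim = true  [terminal]
13. n7.cnt = 27  [terminal]
14. n8.hot = true  [terminal]
15. n5.tag = true  [S.depth == true]
16. n5.lim = true  [true]
17. n9.lim = true  [terminal]
18. n2.hot = 4  [len(A.lim) + 2]
19. n1.lim = 21  [C.hot * 2 + 35]
20. n10.cnt = false  [S.depth == false]
21. n10.lim = "nv"  ["nv"]
22. n11.hot = false  [terminal]
23. n12.env = -7  [-7]
24. n12.depth = false  [A.cnt == true]
25. n13.cnt = true  [S.depth == false]
26. n13.lim = "wu"  ["wu"]
27. n14.hot = true  [terminal]
28. n15.lim = true  [terminal]
29. n16.lim = true  [terminal]
30. n13.hot = 14  [14]
31. n17.hot = true  [terminal]
32. n12.tag = false  [A.hot > 14]
33. n12.lim = false  [S.env > -7]
34. n10.hot = 22  [len(A.lim) + 20]
35. n18.key = true  [A.hot > 21]
36. n18.hot = 9  [C₀.lim * 3 - 54]
37. n19.env = 7  [C.hot - 2]
38. n19.depth = false  [C.hot > 9]
39. n20.val = -3  [terminal]
40. n19.tag = true  [S.depth == false]
41. n19.lim = true  [S.depth == false]
42. n21.hot = true  [C.hot > 8]
43. n21.lab = 15  [C.hot + 6]
44. n22.env = 11  [11]
45. n22.depth = false  [D.hot == false]
46. n23.lim = false  [terminal]
47. n24.val = 1  [terminal]
48. n22.tag = true  [true]
49. n22.lim = true  [not h.lim]
50. n25.lim = false  [terminal]
51. n21.tag = 9  [D.lab - 6]
52. n18.lim = 7  [D.tag + C.hot - 11]
53. n0.tag = true  [S.depth == true]
54. n0.lim = true  [S.env > 12]

7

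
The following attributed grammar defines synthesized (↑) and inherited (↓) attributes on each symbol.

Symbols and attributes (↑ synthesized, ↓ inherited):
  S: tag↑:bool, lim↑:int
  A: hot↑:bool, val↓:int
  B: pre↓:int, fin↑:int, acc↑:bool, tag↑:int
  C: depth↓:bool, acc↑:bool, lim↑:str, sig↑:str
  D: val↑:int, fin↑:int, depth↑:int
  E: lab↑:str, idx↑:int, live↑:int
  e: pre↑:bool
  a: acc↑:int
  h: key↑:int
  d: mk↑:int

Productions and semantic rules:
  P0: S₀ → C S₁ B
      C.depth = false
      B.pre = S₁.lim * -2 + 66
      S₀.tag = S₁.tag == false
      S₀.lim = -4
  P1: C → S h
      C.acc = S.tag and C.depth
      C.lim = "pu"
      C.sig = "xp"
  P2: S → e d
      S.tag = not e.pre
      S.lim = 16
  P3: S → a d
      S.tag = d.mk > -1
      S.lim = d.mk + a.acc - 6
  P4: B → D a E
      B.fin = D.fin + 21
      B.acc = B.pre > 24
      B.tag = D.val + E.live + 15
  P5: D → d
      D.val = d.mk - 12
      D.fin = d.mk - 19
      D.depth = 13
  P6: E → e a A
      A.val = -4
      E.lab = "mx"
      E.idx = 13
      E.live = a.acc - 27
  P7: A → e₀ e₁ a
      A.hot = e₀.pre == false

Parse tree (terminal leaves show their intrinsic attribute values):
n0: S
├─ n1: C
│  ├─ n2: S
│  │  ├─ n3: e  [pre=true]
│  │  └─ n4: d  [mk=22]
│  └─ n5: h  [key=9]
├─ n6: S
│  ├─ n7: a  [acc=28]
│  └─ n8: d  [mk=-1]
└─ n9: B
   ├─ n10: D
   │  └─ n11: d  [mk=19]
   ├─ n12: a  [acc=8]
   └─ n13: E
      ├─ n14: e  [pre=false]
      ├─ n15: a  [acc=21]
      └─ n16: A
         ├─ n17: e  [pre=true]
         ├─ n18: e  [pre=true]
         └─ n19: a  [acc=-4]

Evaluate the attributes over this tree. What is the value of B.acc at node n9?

1. n1.depth = false  [false]
2. n3.pre = true  [terminal]
3. n4.mk = 22  [terminal]
4. n2.tag = false  [not e.pre]
5. n2.lim = 16  [16]
6. n5.key = 9  [terminal]
7. n1.acc = false  [S.tag and C.depth]
8. n1.lim = "pu"  ["pu"]
9. n1.sig = "xp"  ["xp"]
10. n7.acc = 28  [terminal]
11. n8.mk = -1  [terminal]
12. n6.tag = false  [d.mk > -1]
13. n6.lim = 21  [d.mk + a.acc - 6]
14. n9.pre = 24  [S₁.lim * -2 + 66]
15. n11.mk = 19  [terminal]
16. n10.val = 7  [d.mk - 12]
17. n10.fin = 0  [d.mk - 19]
18. n10.depth = 13  [13]
19. n12.acc = 8  [terminal]
20. n14.pre = false  [terminal]
21. n15.acc = 21  [terminal]
22. n16.val = -4  [-4]
23. n17.pre = true  [terminal]
24. n18.pre = true  [terminal]
25. n19.acc = -4  [terminal]
26. n16.hot = false  [e₀.pre == false]
27. n13.lab = "mx"  ["mx"]
28. n13.idx = 13  [13]
29. n13.live = -6  [a.acc - 27]
30. n9.fin = 21  [D.fin + 21]
31. n9.acc = false  [B.pre > 24]
32. n9.tag = 16  [D.val + E.live + 15]
33. n0.tag = true  [S₁.tag == false]
34. n0.lim = -4  [-4]

false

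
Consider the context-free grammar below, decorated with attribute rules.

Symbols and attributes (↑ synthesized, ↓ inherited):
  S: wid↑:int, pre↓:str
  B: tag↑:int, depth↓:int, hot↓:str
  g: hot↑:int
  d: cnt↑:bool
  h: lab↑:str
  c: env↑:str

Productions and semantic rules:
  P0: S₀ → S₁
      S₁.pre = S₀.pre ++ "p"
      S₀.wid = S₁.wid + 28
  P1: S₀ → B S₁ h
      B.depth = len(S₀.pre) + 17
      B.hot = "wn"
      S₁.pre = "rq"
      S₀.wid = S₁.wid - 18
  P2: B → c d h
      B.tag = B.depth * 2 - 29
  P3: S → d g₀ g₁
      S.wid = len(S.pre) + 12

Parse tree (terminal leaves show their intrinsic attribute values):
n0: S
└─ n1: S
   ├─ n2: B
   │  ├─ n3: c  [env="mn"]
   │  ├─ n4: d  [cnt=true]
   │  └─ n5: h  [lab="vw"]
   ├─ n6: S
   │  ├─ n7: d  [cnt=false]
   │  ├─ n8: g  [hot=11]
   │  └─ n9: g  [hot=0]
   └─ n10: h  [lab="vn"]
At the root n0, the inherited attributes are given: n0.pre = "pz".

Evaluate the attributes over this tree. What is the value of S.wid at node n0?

24

1. n0.pre = "pz"  [given at root]
2. n1.pre = "pzp"  [S₀.pre ++ "p"]
3. n2.depth = 20  [len(S₀.pre) + 17]
4. n2.hot = "wn"  ["wn"]
5. n3.env = "mn"  [terminal]
6. n4.cnt = true  [terminal]
7. n5.lab = "vw"  [terminal]
8. n2.tag = 11  [B.depth * 2 - 29]
9. n6.pre = "rq"  ["rq"]
10. n7.cnt = false  [terminal]
11. n8.hot = 11  [terminal]
12. n9.hot = 0  [terminal]
13. n6.wid = 14  [len(S.pre) + 12]
14. n10.lab = "vn"  [terminal]
15. n1.wid = -4  [S₁.wid - 18]
16. n0.wid = 24  [S₁.wid + 28]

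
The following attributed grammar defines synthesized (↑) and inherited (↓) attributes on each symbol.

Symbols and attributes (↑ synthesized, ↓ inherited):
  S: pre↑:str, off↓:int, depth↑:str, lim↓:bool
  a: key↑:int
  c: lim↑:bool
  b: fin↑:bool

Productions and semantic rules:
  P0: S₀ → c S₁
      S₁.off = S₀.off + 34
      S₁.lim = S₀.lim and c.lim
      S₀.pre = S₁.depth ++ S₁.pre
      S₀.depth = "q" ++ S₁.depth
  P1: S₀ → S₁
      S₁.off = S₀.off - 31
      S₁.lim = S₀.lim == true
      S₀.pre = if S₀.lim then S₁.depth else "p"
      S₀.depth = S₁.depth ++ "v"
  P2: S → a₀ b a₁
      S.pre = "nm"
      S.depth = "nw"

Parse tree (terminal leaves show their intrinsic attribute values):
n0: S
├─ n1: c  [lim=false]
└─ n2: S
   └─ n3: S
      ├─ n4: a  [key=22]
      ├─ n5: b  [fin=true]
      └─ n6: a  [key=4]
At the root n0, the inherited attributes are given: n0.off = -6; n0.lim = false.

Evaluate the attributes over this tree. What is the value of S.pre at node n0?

1. n0.off = -6  [given at root]
2. n0.lim = false  [given at root]
3. n1.lim = false  [terminal]
4. n2.off = 28  [S₀.off + 34]
5. n2.lim = false  [S₀.lim and c.lim]
6. n3.off = -3  [S₀.off - 31]
7. n3.lim = false  [S₀.lim == true]
8. n4.key = 22  [terminal]
9. n5.fin = true  [terminal]
10. n6.key = 4  [terminal]
11. n3.pre = "nm"  ["nm"]
12. n3.depth = "nw"  ["nw"]
13. n2.pre = "p"  [if S₀.lim then S₁.depth else "p"]
14. n2.depth = "nwv"  [S₁.depth ++ "v"]
15. n0.pre = "nwvp"  [S₁.depth ++ S₁.pre]
16. n0.depth = "qnwv"  ["q" ++ S₁.depth]

"nwvp"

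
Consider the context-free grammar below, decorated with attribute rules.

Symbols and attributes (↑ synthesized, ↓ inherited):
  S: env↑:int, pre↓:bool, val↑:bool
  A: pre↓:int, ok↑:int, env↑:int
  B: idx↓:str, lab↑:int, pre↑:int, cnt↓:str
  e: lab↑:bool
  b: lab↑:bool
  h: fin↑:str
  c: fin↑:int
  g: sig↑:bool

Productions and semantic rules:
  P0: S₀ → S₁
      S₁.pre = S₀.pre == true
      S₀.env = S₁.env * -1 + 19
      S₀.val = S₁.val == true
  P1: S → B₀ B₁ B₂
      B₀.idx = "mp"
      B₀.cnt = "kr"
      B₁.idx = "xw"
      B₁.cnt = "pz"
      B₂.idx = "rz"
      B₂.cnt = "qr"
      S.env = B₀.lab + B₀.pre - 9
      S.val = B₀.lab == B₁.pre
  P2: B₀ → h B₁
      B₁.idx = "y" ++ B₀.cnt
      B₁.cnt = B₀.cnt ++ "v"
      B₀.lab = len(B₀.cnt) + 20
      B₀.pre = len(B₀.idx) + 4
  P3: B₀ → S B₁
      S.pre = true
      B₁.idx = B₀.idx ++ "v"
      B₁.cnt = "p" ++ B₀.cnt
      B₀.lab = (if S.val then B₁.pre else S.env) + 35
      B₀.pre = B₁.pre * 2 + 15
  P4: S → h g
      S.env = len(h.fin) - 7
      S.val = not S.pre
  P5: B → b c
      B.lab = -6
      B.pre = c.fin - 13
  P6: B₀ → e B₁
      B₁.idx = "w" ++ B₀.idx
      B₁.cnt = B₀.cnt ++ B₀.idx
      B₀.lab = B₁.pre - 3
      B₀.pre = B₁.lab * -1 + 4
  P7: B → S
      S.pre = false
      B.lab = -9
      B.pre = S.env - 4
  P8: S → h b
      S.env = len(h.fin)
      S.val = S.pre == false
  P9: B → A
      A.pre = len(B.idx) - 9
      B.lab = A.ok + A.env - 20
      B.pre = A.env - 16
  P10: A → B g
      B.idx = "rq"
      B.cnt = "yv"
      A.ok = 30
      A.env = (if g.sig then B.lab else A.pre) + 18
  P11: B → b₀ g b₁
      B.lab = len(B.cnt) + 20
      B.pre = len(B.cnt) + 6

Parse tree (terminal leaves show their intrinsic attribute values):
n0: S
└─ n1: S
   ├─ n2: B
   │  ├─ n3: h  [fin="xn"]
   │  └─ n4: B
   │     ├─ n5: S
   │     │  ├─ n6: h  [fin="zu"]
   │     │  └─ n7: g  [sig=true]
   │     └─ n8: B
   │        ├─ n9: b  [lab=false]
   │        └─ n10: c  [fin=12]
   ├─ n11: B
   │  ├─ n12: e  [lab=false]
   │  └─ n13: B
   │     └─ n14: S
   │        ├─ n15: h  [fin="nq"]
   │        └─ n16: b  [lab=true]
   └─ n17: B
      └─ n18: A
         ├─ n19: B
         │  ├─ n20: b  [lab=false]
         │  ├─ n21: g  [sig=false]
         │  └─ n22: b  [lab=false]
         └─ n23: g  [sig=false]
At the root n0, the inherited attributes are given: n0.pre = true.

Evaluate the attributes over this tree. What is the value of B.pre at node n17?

1. n0.pre = true  [given at root]
2. n1.pre = true  [S₀.pre == true]
3. n2.idx = "mp"  ["mp"]
4. n2.cnt = "kr"  ["kr"]
5. n3.fin = "xn"  [terminal]
6. n4.idx = "ykr"  ["y" ++ B₀.cnt]
7. n4.cnt = "krv"  [B₀.cnt ++ "v"]
8. n5.pre = true  [true]
9. n6.fin = "zu"  [terminal]
10. n7.sig = true  [terminal]
11. n5.env = -5  [len(h.fin) - 7]
12. n5.val = false  [not S.pre]
13. n8.idx = "ykrv"  [B₀.idx ++ "v"]
14. n8.cnt = "pkrv"  ["p" ++ B₀.cnt]
15. n9.lab = false  [terminal]
16. n10.fin = 12  [terminal]
17. n8.lab = -6  [-6]
18. n8.pre = -1  [c.fin - 13]
19. n4.lab = 30  [(if S.val then B₁.pre else S.env) + 35]
20. n4.pre = 13  [B₁.pre * 2 + 15]
21. n2.lab = 22  [len(B₀.cnt) + 20]
22. n2.pre = 6  [len(B₀.idx) + 4]
23. n11.idx = "xw"  ["xw"]
24. n11.cnt = "pz"  ["pz"]
25. n12.lab = false  [terminal]
26. n13.idx = "wxw"  ["w" ++ B₀.idx]
27. n13.cnt = "pzxw"  [B₀.cnt ++ B₀.idx]
28. n14.pre = false  [false]
29. n15.fin = "nq"  [terminal]
30. n16.lab = true  [terminal]
31. n14.env = 2  [len(h.fin)]
32. n14.val = true  [S.pre == false]
33. n13.lab = -9  [-9]
34. n13.pre = -2  [S.env - 4]
35. n11.lab = -5  [B₁.pre - 3]
36. n11.pre = 13  [B₁.lab * -1 + 4]
37. n17.idx = "rz"  ["rz"]
38. n17.cnt = "qr"  ["qr"]
39. n18.pre = -7  [len(B.idx) - 9]
40. n19.idx = "rq"  ["rq"]
41. n19.cnt = "yv"  ["yv"]
42. n20.lab = false  [terminal]
43. n21.sig = false  [terminal]
44. n22.lab = false  [terminal]
45. n19.lab = 22  [len(B.cnt) + 20]
46. n19.pre = 8  [len(B.cnt) + 6]
47. n23.sig = false  [terminal]
48. n18.ok = 30  [30]
49. n18.env = 11  [(if g.sig then B.lab else A.pre) + 18]
50. n17.lab = 21  [A.ok + A.env - 20]
51. n17.pre = -5  [A.env - 16]
52. n1.env = 19  [B₀.lab + B₀.pre - 9]
53. n1.val = false  [B₀.lab == B₁.pre]
54. n0.env = 0  [S₁.env * -1 + 19]
55. n0.val = false  [S₁.val == true]

-5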